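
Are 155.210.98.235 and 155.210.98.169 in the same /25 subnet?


Mask: 255.255.255.128
155.210.98.235 AND mask = 155.210.98.128
155.210.98.169 AND mask = 155.210.98.128
Yes, same subnet (155.210.98.128)


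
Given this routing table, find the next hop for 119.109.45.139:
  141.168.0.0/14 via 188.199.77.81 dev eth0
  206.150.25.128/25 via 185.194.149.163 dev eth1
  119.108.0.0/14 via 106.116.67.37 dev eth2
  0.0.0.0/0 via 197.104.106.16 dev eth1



Longest prefix match for 119.109.45.139:
  /14 141.168.0.0: no
  /25 206.150.25.128: no
  /14 119.108.0.0: MATCH
  /0 0.0.0.0: MATCH
Selected: next-hop 106.116.67.37 via eth2 (matched /14)


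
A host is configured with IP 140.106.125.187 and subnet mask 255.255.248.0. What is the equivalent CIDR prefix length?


Binary: 11111111.11111111.11111000.00000000
Count leading 1s
Prefix: /21


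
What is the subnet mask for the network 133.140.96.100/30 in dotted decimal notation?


/30 means 30 network bits, 2 host bits
Binary: 11111111111111111111111111111100
Mask: 255.255.255.252


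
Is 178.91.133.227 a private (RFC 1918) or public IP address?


RFC 1918 private ranges:
  10.0.0.0/8 (10.0.0.0 - 10.255.255.255)
  172.16.0.0/12 (172.16.0.0 - 172.31.255.255)
  192.168.0.0/16 (192.168.0.0 - 192.168.255.255)
Public (not in any RFC 1918 range)


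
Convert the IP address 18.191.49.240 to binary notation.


18 = 00010010
191 = 10111111
49 = 00110001
240 = 11110000
Binary: 00010010.10111111.00110001.11110000


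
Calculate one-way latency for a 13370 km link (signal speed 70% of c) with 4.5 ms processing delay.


Speed = 0.7 * 3e5 km/s = 210000 km/s
Propagation delay = 13370 / 210000 = 0.0637 s = 63.6667 ms
Processing delay = 4.5 ms
Total one-way latency = 68.1667 ms


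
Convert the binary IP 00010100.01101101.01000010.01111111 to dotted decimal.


00010100 = 20
01101101 = 109
01000010 = 66
01111111 = 127
IP: 20.109.66.127


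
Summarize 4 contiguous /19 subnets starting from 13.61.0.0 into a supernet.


Original prefix: /19
Number of subnets: 4 = 2^2
New prefix = 19 - 2 = 17
Supernet: 13.61.0.0/17


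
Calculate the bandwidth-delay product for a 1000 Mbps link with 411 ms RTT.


BDP = bandwidth * RTT
= 1000 Mbps * 411 ms
= 1000 * 1e6 * 411 / 1000 bits
= 411000000 bits
= 51375000 bytes
= 50170.8984 KB
BDP = 411000000 bits (51375000 bytes)


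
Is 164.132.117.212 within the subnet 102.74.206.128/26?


Subnet network: 102.74.206.128
Test IP AND mask: 164.132.117.192
No, 164.132.117.212 is not in 102.74.206.128/26


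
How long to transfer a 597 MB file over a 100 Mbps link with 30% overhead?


Effective throughput = 100 * (1 - 30/100) = 70 Mbps
File size in Mb = 597 * 8 = 4776 Mb
Time = 4776 / 70
Time = 68.2286 seconds


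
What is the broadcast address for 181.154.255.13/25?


Network: 181.154.255.0/25
Host bits = 7
Set all host bits to 1:
Broadcast: 181.154.255.127


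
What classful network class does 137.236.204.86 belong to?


First octet: 137
Binary: 10001001
10xxxxxx -> Class B (128-191)
Class B, default mask 255.255.0.0 (/16)


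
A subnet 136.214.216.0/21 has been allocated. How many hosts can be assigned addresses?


Host bits = 32 - 21 = 11
Total addresses = 2^11 = 2048
Usable = total - 2 (network and broadcast)
Usable hosts: 2046


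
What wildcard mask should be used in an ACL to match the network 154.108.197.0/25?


Subnet mask: 255.255.255.128
Wildcard = 255.255.255.255 - subnet mask
255 - 255 = 0
255 - 255 = 0
255 - 255 = 0
255 - 128 = 127
Wildcard: 0.0.0.127


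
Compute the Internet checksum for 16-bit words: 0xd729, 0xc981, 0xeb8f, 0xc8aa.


Sum all words (with carry folding):
+ 0xd729 = 0xd729
+ 0xc981 = 0xa0ab
+ 0xeb8f = 0x8c3b
+ 0xc8aa = 0x54e6
One's complement: ~0x54e6
Checksum = 0xab19


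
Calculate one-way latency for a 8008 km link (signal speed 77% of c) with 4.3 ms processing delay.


Speed = 0.77 * 3e5 km/s = 231000 km/s
Propagation delay = 8008 / 231000 = 0.0347 s = 34.6667 ms
Processing delay = 4.3 ms
Total one-way latency = 38.9667 ms


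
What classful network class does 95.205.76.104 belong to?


First octet: 95
Binary: 01011111
0xxxxxxx -> Class A (1-126)
Class A, default mask 255.0.0.0 (/8)


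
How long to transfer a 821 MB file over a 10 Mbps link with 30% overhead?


Effective throughput = 10 * (1 - 30/100) = 7 Mbps
File size in Mb = 821 * 8 = 6568 Mb
Time = 6568 / 7
Time = 938.2857 seconds


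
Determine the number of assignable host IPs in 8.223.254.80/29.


Host bits = 32 - 29 = 3
Total addresses = 2^3 = 8
Usable = total - 2 (network and broadcast)
Usable hosts: 6


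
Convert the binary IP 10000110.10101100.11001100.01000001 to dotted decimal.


10000110 = 134
10101100 = 172
11001100 = 204
01000001 = 65
IP: 134.172.204.65


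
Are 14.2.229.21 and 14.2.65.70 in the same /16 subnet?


Mask: 255.255.0.0
14.2.229.21 AND mask = 14.2.0.0
14.2.65.70 AND mask = 14.2.0.0
Yes, same subnet (14.2.0.0)


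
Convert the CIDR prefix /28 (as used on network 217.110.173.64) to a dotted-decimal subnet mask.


/28 means 28 network bits, 4 host bits
Binary: 11111111111111111111111111110000
Mask: 255.255.255.240


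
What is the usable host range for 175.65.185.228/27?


Network: 175.65.185.224
Broadcast: 175.65.185.255
First usable = network + 1
Last usable = broadcast - 1
Range: 175.65.185.225 to 175.65.185.254


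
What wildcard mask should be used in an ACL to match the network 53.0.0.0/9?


Subnet mask: 255.128.0.0
Wildcard = 255.255.255.255 - subnet mask
255 - 255 = 0
255 - 128 = 127
255 - 0 = 255
255 - 0 = 255
Wildcard: 0.127.255.255


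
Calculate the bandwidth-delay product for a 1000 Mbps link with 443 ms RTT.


BDP = bandwidth * RTT
= 1000 Mbps * 443 ms
= 1000 * 1e6 * 443 / 1000 bits
= 443000000 bits
= 55375000 bytes
= 54077.1484 KB
BDP = 443000000 bits (55375000 bytes)


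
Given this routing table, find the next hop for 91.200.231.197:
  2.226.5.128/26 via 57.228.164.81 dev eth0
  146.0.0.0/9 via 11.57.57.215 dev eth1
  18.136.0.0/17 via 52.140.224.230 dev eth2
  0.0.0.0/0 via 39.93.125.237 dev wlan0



Longest prefix match for 91.200.231.197:
  /26 2.226.5.128: no
  /9 146.0.0.0: no
  /17 18.136.0.0: no
  /0 0.0.0.0: MATCH
Selected: next-hop 39.93.125.237 via wlan0 (matched /0)


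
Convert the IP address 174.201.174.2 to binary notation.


174 = 10101110
201 = 11001001
174 = 10101110
2 = 00000010
Binary: 10101110.11001001.10101110.00000010


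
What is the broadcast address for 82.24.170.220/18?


Network: 82.24.128.0/18
Host bits = 14
Set all host bits to 1:
Broadcast: 82.24.191.255


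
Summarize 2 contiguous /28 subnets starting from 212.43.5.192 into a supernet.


Original prefix: /28
Number of subnets: 2 = 2^1
New prefix = 28 - 1 = 27
Supernet: 212.43.5.192/27


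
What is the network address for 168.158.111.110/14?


IP:   10101000.10011110.01101111.01101110
Mask: 11111111.11111100.00000000.00000000
AND operation:
Net:  10101000.10011100.00000000.00000000
Network: 168.156.0.0/14


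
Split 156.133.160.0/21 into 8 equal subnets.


New prefix = 21 + 3 = 24
Each subnet has 256 addresses
  156.133.160.0/24
  156.133.161.0/24
  156.133.162.0/24
  156.133.163.0/24
  156.133.164.0/24
  156.133.165.0/24
  156.133.166.0/24
  156.133.167.0/24
Subnets: 156.133.160.0/24, 156.133.161.0/24, 156.133.162.0/24, 156.133.163.0/24, 156.133.164.0/24, 156.133.165.0/24, 156.133.166.0/24, 156.133.167.0/24


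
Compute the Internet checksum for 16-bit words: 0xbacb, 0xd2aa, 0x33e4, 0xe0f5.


Sum all words (with carry folding):
+ 0xbacb = 0xbacb
+ 0xd2aa = 0x8d76
+ 0x33e4 = 0xc15a
+ 0xe0f5 = 0xa250
One's complement: ~0xa250
Checksum = 0x5daf


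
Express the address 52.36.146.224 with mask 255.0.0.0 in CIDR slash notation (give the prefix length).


Binary: 11111111.00000000.00000000.00000000
Count leading 1s
Prefix: /8


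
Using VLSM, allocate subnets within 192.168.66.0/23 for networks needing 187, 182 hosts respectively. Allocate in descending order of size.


187 hosts -> /24 (254 usable): 192.168.66.0/24
182 hosts -> /24 (254 usable): 192.168.67.0/24
Allocation: 192.168.66.0/24 (187 hosts, 254 usable); 192.168.67.0/24 (182 hosts, 254 usable)


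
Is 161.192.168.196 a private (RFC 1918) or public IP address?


RFC 1918 private ranges:
  10.0.0.0/8 (10.0.0.0 - 10.255.255.255)
  172.16.0.0/12 (172.16.0.0 - 172.31.255.255)
  192.168.0.0/16 (192.168.0.0 - 192.168.255.255)
Public (not in any RFC 1918 range)


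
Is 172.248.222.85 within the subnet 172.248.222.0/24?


Subnet network: 172.248.222.0
Test IP AND mask: 172.248.222.0
Yes, 172.248.222.85 is in 172.248.222.0/24


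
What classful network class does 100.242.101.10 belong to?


First octet: 100
Binary: 01100100
0xxxxxxx -> Class A (1-126)
Class A, default mask 255.0.0.0 (/8)


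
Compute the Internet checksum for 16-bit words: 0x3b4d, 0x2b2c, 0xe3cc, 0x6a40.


Sum all words (with carry folding):
+ 0x3b4d = 0x3b4d
+ 0x2b2c = 0x6679
+ 0xe3cc = 0x4a46
+ 0x6a40 = 0xb486
One's complement: ~0xb486
Checksum = 0x4b79


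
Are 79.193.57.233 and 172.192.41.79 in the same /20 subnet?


Mask: 255.255.240.0
79.193.57.233 AND mask = 79.193.48.0
172.192.41.79 AND mask = 172.192.32.0
No, different subnets (79.193.48.0 vs 172.192.32.0)


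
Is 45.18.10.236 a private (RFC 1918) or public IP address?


RFC 1918 private ranges:
  10.0.0.0/8 (10.0.0.0 - 10.255.255.255)
  172.16.0.0/12 (172.16.0.0 - 172.31.255.255)
  192.168.0.0/16 (192.168.0.0 - 192.168.255.255)
Public (not in any RFC 1918 range)


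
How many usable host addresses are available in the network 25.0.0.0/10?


Host bits = 32 - 10 = 22
Total addresses = 2^22 = 4194304
Usable = total - 2 (network and broadcast)
Usable hosts: 4194302


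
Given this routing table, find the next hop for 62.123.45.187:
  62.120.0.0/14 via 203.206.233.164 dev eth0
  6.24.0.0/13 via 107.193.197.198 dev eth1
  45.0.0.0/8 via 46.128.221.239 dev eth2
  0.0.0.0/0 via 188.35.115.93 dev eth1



Longest prefix match for 62.123.45.187:
  /14 62.120.0.0: MATCH
  /13 6.24.0.0: no
  /8 45.0.0.0: no
  /0 0.0.0.0: MATCH
Selected: next-hop 203.206.233.164 via eth0 (matched /14)


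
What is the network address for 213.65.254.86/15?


IP:   11010101.01000001.11111110.01010110
Mask: 11111111.11111110.00000000.00000000
AND operation:
Net:  11010101.01000000.00000000.00000000
Network: 213.64.0.0/15


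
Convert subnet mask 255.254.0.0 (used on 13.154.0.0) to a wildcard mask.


Subnet mask: 255.254.0.0
Wildcard = 255.255.255.255 - subnet mask
255 - 255 = 0
255 - 254 = 1
255 - 0 = 255
255 - 0 = 255
Wildcard: 0.1.255.255


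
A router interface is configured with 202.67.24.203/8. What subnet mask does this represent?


/8 means 8 network bits, 24 host bits
Binary: 11111111000000000000000000000000
Mask: 255.0.0.0


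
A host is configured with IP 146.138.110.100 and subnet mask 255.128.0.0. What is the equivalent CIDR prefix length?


Binary: 11111111.10000000.00000000.00000000
Count leading 1s
Prefix: /9


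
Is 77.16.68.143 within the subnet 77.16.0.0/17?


Subnet network: 77.16.0.0
Test IP AND mask: 77.16.0.0
Yes, 77.16.68.143 is in 77.16.0.0/17


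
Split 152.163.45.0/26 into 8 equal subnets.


New prefix = 26 + 3 = 29
Each subnet has 8 addresses
  152.163.45.0/29
  152.163.45.8/29
  152.163.45.16/29
  152.163.45.24/29
  152.163.45.32/29
  152.163.45.40/29
  152.163.45.48/29
  152.163.45.56/29
Subnets: 152.163.45.0/29, 152.163.45.8/29, 152.163.45.16/29, 152.163.45.24/29, 152.163.45.32/29, 152.163.45.40/29, 152.163.45.48/29, 152.163.45.56/29


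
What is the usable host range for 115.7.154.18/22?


Network: 115.7.152.0
Broadcast: 115.7.155.255
First usable = network + 1
Last usable = broadcast - 1
Range: 115.7.152.1 to 115.7.155.254


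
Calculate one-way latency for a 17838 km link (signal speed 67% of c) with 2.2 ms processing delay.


Speed = 0.67 * 3e5 km/s = 201000 km/s
Propagation delay = 17838 / 201000 = 0.0887 s = 88.7463 ms
Processing delay = 2.2 ms
Total one-way latency = 90.9463 ms


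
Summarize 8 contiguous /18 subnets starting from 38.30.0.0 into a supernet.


Original prefix: /18
Number of subnets: 8 = 2^3
New prefix = 18 - 3 = 15
Supernet: 38.30.0.0/15


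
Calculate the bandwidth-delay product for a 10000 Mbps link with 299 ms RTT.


BDP = bandwidth * RTT
= 10000 Mbps * 299 ms
= 10000 * 1e6 * 299 / 1000 bits
= 2990000000 bits
= 373750000 bytes
= 364990.2344 KB
BDP = 2990000000 bits (373750000 bytes)


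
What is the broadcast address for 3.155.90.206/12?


Network: 3.144.0.0/12
Host bits = 20
Set all host bits to 1:
Broadcast: 3.159.255.255


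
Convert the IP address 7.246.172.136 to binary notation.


7 = 00000111
246 = 11110110
172 = 10101100
136 = 10001000
Binary: 00000111.11110110.10101100.10001000


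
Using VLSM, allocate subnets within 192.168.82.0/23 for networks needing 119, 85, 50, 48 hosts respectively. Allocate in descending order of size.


119 hosts -> /25 (126 usable): 192.168.82.0/25
85 hosts -> /25 (126 usable): 192.168.82.128/25
50 hosts -> /26 (62 usable): 192.168.83.0/26
48 hosts -> /26 (62 usable): 192.168.83.64/26
Allocation: 192.168.82.0/25 (119 hosts, 126 usable); 192.168.82.128/25 (85 hosts, 126 usable); 192.168.83.0/26 (50 hosts, 62 usable); 192.168.83.64/26 (48 hosts, 62 usable)


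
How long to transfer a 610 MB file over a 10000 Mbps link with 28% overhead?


Effective throughput = 10000 * (1 - 28/100) = 7200 Mbps
File size in Mb = 610 * 8 = 4880 Mb
Time = 4880 / 7200
Time = 0.6778 seconds


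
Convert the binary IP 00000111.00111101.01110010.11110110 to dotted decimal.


00000111 = 7
00111101 = 61
01110010 = 114
11110110 = 246
IP: 7.61.114.246


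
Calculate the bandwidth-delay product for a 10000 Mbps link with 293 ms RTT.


BDP = bandwidth * RTT
= 10000 Mbps * 293 ms
= 10000 * 1e6 * 293 / 1000 bits
= 2930000000 bits
= 366250000 bytes
= 357666.0156 KB
BDP = 2930000000 bits (366250000 bytes)


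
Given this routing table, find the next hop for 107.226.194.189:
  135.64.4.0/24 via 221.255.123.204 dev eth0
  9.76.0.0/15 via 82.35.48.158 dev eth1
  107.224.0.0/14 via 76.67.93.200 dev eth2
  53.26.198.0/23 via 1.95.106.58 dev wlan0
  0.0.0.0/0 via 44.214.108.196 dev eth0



Longest prefix match for 107.226.194.189:
  /24 135.64.4.0: no
  /15 9.76.0.0: no
  /14 107.224.0.0: MATCH
  /23 53.26.198.0: no
  /0 0.0.0.0: MATCH
Selected: next-hop 76.67.93.200 via eth2 (matched /14)


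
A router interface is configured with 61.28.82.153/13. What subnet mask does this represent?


/13 means 13 network bits, 19 host bits
Binary: 11111111111110000000000000000000
Mask: 255.248.0.0


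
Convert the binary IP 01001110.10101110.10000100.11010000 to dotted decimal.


01001110 = 78
10101110 = 174
10000100 = 132
11010000 = 208
IP: 78.174.132.208


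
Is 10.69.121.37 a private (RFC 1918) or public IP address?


RFC 1918 private ranges:
  10.0.0.0/8 (10.0.0.0 - 10.255.255.255)
  172.16.0.0/12 (172.16.0.0 - 172.31.255.255)
  192.168.0.0/16 (192.168.0.0 - 192.168.255.255)
Private (in 10.0.0.0/8)


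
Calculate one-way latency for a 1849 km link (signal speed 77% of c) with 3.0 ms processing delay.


Speed = 0.77 * 3e5 km/s = 231000 km/s
Propagation delay = 1849 / 231000 = 0.008 s = 8.0043 ms
Processing delay = 3.0 ms
Total one-way latency = 11.0043 ms


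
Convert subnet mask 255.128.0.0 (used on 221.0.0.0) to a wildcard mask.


Subnet mask: 255.128.0.0
Wildcard = 255.255.255.255 - subnet mask
255 - 255 = 0
255 - 128 = 127
255 - 0 = 255
255 - 0 = 255
Wildcard: 0.127.255.255


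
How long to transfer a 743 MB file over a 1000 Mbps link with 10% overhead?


Effective throughput = 1000 * (1 - 10/100) = 900 Mbps
File size in Mb = 743 * 8 = 5944 Mb
Time = 5944 / 900
Time = 6.6044 seconds


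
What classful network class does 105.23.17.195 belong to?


First octet: 105
Binary: 01101001
0xxxxxxx -> Class A (1-126)
Class A, default mask 255.0.0.0 (/8)


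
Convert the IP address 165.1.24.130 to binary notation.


165 = 10100101
1 = 00000001
24 = 00011000
130 = 10000010
Binary: 10100101.00000001.00011000.10000010


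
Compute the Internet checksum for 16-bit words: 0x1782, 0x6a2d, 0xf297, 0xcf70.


Sum all words (with carry folding):
+ 0x1782 = 0x1782
+ 0x6a2d = 0x81af
+ 0xf297 = 0x7447
+ 0xcf70 = 0x43b8
One's complement: ~0x43b8
Checksum = 0xbc47


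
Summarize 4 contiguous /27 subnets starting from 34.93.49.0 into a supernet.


Original prefix: /27
Number of subnets: 4 = 2^2
New prefix = 27 - 2 = 25
Supernet: 34.93.49.0/25


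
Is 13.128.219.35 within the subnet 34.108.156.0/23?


Subnet network: 34.108.156.0
Test IP AND mask: 13.128.218.0
No, 13.128.219.35 is not in 34.108.156.0/23


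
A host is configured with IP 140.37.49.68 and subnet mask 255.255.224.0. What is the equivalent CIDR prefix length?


Binary: 11111111.11111111.11100000.00000000
Count leading 1s
Prefix: /19


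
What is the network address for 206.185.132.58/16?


IP:   11001110.10111001.10000100.00111010
Mask: 11111111.11111111.00000000.00000000
AND operation:
Net:  11001110.10111001.00000000.00000000
Network: 206.185.0.0/16


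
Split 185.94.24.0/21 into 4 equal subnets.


New prefix = 21 + 2 = 23
Each subnet has 512 addresses
  185.94.24.0/23
  185.94.26.0/23
  185.94.28.0/23
  185.94.30.0/23
Subnets: 185.94.24.0/23, 185.94.26.0/23, 185.94.28.0/23, 185.94.30.0/23


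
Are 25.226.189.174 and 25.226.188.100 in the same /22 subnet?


Mask: 255.255.252.0
25.226.189.174 AND mask = 25.226.188.0
25.226.188.100 AND mask = 25.226.188.0
Yes, same subnet (25.226.188.0)


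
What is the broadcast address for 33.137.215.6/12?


Network: 33.128.0.0/12
Host bits = 20
Set all host bits to 1:
Broadcast: 33.143.255.255


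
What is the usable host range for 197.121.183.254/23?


Network: 197.121.182.0
Broadcast: 197.121.183.255
First usable = network + 1
Last usable = broadcast - 1
Range: 197.121.182.1 to 197.121.183.254


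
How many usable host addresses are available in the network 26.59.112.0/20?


Host bits = 32 - 20 = 12
Total addresses = 2^12 = 4096
Usable = total - 2 (network and broadcast)
Usable hosts: 4094


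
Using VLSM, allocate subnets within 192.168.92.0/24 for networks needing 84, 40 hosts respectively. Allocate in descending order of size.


84 hosts -> /25 (126 usable): 192.168.92.0/25
40 hosts -> /26 (62 usable): 192.168.92.128/26
Allocation: 192.168.92.0/25 (84 hosts, 126 usable); 192.168.92.128/26 (40 hosts, 62 usable)


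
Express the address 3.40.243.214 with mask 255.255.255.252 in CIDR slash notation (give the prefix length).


Binary: 11111111.11111111.11111111.11111100
Count leading 1s
Prefix: /30


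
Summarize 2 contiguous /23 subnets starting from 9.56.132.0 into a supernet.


Original prefix: /23
Number of subnets: 2 = 2^1
New prefix = 23 - 1 = 22
Supernet: 9.56.132.0/22


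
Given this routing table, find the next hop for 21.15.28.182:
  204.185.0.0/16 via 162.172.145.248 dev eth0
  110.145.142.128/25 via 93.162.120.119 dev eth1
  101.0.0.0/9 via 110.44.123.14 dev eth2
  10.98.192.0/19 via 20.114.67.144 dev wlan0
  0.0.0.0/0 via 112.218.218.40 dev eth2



Longest prefix match for 21.15.28.182:
  /16 204.185.0.0: no
  /25 110.145.142.128: no
  /9 101.0.0.0: no
  /19 10.98.192.0: no
  /0 0.0.0.0: MATCH
Selected: next-hop 112.218.218.40 via eth2 (matched /0)


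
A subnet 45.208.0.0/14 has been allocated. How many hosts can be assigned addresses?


Host bits = 32 - 14 = 18
Total addresses = 2^18 = 262144
Usable = total - 2 (network and broadcast)
Usable hosts: 262142


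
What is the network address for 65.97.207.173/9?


IP:   01000001.01100001.11001111.10101101
Mask: 11111111.10000000.00000000.00000000
AND operation:
Net:  01000001.00000000.00000000.00000000
Network: 65.0.0.0/9


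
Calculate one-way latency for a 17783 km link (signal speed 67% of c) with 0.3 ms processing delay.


Speed = 0.67 * 3e5 km/s = 201000 km/s
Propagation delay = 17783 / 201000 = 0.0885 s = 88.4726 ms
Processing delay = 0.3 ms
Total one-way latency = 88.7726 ms


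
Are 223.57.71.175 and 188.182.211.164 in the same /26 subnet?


Mask: 255.255.255.192
223.57.71.175 AND mask = 223.57.71.128
188.182.211.164 AND mask = 188.182.211.128
No, different subnets (223.57.71.128 vs 188.182.211.128)


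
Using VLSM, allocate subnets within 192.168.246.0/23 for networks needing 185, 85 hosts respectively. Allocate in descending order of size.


185 hosts -> /24 (254 usable): 192.168.246.0/24
85 hosts -> /25 (126 usable): 192.168.247.0/25
Allocation: 192.168.246.0/24 (185 hosts, 254 usable); 192.168.247.0/25 (85 hosts, 126 usable)


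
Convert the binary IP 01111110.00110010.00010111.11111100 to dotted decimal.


01111110 = 126
00110010 = 50
00010111 = 23
11111100 = 252
IP: 126.50.23.252


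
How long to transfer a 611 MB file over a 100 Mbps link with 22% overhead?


Effective throughput = 100 * (1 - 22/100) = 78 Mbps
File size in Mb = 611 * 8 = 4888 Mb
Time = 4888 / 78
Time = 62.6667 seconds


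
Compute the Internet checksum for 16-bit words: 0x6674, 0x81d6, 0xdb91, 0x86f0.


Sum all words (with carry folding):
+ 0x6674 = 0x6674
+ 0x81d6 = 0xe84a
+ 0xdb91 = 0xc3dc
+ 0x86f0 = 0x4acd
One's complement: ~0x4acd
Checksum = 0xb532


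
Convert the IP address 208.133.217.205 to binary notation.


208 = 11010000
133 = 10000101
217 = 11011001
205 = 11001101
Binary: 11010000.10000101.11011001.11001101


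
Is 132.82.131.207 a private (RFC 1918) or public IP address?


RFC 1918 private ranges:
  10.0.0.0/8 (10.0.0.0 - 10.255.255.255)
  172.16.0.0/12 (172.16.0.0 - 172.31.255.255)
  192.168.0.0/16 (192.168.0.0 - 192.168.255.255)
Public (not in any RFC 1918 range)


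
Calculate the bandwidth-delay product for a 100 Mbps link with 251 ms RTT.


BDP = bandwidth * RTT
= 100 Mbps * 251 ms
= 100 * 1e6 * 251 / 1000 bits
= 25100000 bits
= 3137500 bytes
= 3063.9648 KB
BDP = 25100000 bits (3137500 bytes)


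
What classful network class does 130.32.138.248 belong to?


First octet: 130
Binary: 10000010
10xxxxxx -> Class B (128-191)
Class B, default mask 255.255.0.0 (/16)


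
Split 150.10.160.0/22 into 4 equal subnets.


New prefix = 22 + 2 = 24
Each subnet has 256 addresses
  150.10.160.0/24
  150.10.161.0/24
  150.10.162.0/24
  150.10.163.0/24
Subnets: 150.10.160.0/24, 150.10.161.0/24, 150.10.162.0/24, 150.10.163.0/24


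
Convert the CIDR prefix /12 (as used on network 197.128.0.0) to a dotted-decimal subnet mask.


/12 means 12 network bits, 20 host bits
Binary: 11111111111100000000000000000000
Mask: 255.240.0.0


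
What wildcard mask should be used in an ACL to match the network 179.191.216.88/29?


Subnet mask: 255.255.255.248
Wildcard = 255.255.255.255 - subnet mask
255 - 255 = 0
255 - 255 = 0
255 - 255 = 0
255 - 248 = 7
Wildcard: 0.0.0.7


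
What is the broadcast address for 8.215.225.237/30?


Network: 8.215.225.236/30
Host bits = 2
Set all host bits to 1:
Broadcast: 8.215.225.239


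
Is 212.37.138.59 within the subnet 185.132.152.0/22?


Subnet network: 185.132.152.0
Test IP AND mask: 212.37.136.0
No, 212.37.138.59 is not in 185.132.152.0/22


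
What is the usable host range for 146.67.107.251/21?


Network: 146.67.104.0
Broadcast: 146.67.111.255
First usable = network + 1
Last usable = broadcast - 1
Range: 146.67.104.1 to 146.67.111.254


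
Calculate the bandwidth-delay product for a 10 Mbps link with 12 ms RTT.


BDP = bandwidth * RTT
= 10 Mbps * 12 ms
= 10 * 1e6 * 12 / 1000 bits
= 120000 bits
= 15000 bytes
= 14.6484 KB
BDP = 120000 bits (15000 bytes)


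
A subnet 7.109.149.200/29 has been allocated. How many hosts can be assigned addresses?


Host bits = 32 - 29 = 3
Total addresses = 2^3 = 8
Usable = total - 2 (network and broadcast)
Usable hosts: 6


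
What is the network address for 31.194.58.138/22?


IP:   00011111.11000010.00111010.10001010
Mask: 11111111.11111111.11111100.00000000
AND operation:
Net:  00011111.11000010.00111000.00000000
Network: 31.194.56.0/22


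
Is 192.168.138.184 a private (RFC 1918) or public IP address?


RFC 1918 private ranges:
  10.0.0.0/8 (10.0.0.0 - 10.255.255.255)
  172.16.0.0/12 (172.16.0.0 - 172.31.255.255)
  192.168.0.0/16 (192.168.0.0 - 192.168.255.255)
Private (in 192.168.0.0/16)


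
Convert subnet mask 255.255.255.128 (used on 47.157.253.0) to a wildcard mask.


Subnet mask: 255.255.255.128
Wildcard = 255.255.255.255 - subnet mask
255 - 255 = 0
255 - 255 = 0
255 - 255 = 0
255 - 128 = 127
Wildcard: 0.0.0.127


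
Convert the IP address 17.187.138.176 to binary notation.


17 = 00010001
187 = 10111011
138 = 10001010
176 = 10110000
Binary: 00010001.10111011.10001010.10110000


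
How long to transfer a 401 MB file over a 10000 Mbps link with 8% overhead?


Effective throughput = 10000 * (1 - 8/100) = 9200 Mbps
File size in Mb = 401 * 8 = 3208 Mb
Time = 3208 / 9200
Time = 0.3487 seconds


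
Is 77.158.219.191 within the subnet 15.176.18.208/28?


Subnet network: 15.176.18.208
Test IP AND mask: 77.158.219.176
No, 77.158.219.191 is not in 15.176.18.208/28


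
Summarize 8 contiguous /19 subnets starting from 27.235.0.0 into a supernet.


Original prefix: /19
Number of subnets: 8 = 2^3
New prefix = 19 - 3 = 16
Supernet: 27.235.0.0/16


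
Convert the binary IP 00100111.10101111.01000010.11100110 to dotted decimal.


00100111 = 39
10101111 = 175
01000010 = 66
11100110 = 230
IP: 39.175.66.230


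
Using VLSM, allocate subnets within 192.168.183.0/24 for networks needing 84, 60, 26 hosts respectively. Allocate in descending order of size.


84 hosts -> /25 (126 usable): 192.168.183.0/25
60 hosts -> /26 (62 usable): 192.168.183.128/26
26 hosts -> /27 (30 usable): 192.168.183.192/27
Allocation: 192.168.183.0/25 (84 hosts, 126 usable); 192.168.183.128/26 (60 hosts, 62 usable); 192.168.183.192/27 (26 hosts, 30 usable)


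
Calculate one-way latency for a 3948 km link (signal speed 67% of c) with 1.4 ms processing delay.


Speed = 0.67 * 3e5 km/s = 201000 km/s
Propagation delay = 3948 / 201000 = 0.0196 s = 19.6418 ms
Processing delay = 1.4 ms
Total one-way latency = 21.0418 ms


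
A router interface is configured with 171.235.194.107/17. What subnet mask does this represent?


/17 means 17 network bits, 15 host bits
Binary: 11111111111111111000000000000000
Mask: 255.255.128.0


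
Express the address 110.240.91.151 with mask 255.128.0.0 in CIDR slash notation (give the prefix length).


Binary: 11111111.10000000.00000000.00000000
Count leading 1s
Prefix: /9


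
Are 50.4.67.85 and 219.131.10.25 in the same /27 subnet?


Mask: 255.255.255.224
50.4.67.85 AND mask = 50.4.67.64
219.131.10.25 AND mask = 219.131.10.0
No, different subnets (50.4.67.64 vs 219.131.10.0)


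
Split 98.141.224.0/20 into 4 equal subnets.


New prefix = 20 + 2 = 22
Each subnet has 1024 addresses
  98.141.224.0/22
  98.141.228.0/22
  98.141.232.0/22
  98.141.236.0/22
Subnets: 98.141.224.0/22, 98.141.228.0/22, 98.141.232.0/22, 98.141.236.0/22


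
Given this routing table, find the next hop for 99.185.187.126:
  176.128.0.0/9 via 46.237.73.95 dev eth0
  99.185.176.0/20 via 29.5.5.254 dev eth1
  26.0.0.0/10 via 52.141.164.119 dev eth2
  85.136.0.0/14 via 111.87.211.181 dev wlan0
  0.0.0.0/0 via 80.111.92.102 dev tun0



Longest prefix match for 99.185.187.126:
  /9 176.128.0.0: no
  /20 99.185.176.0: MATCH
  /10 26.0.0.0: no
  /14 85.136.0.0: no
  /0 0.0.0.0: MATCH
Selected: next-hop 29.5.5.254 via eth1 (matched /20)


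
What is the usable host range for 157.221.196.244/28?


Network: 157.221.196.240
Broadcast: 157.221.196.255
First usable = network + 1
Last usable = broadcast - 1
Range: 157.221.196.241 to 157.221.196.254


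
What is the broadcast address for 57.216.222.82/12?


Network: 57.208.0.0/12
Host bits = 20
Set all host bits to 1:
Broadcast: 57.223.255.255


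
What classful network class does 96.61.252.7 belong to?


First octet: 96
Binary: 01100000
0xxxxxxx -> Class A (1-126)
Class A, default mask 255.0.0.0 (/8)


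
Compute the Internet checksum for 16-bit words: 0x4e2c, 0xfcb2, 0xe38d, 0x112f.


Sum all words (with carry folding):
+ 0x4e2c = 0x4e2c
+ 0xfcb2 = 0x4adf
+ 0xe38d = 0x2e6d
+ 0x112f = 0x3f9c
One's complement: ~0x3f9c
Checksum = 0xc063


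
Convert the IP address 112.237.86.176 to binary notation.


112 = 01110000
237 = 11101101
86 = 01010110
176 = 10110000
Binary: 01110000.11101101.01010110.10110000


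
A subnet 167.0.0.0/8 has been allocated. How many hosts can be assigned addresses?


Host bits = 32 - 8 = 24
Total addresses = 2^24 = 16777216
Usable = total - 2 (network and broadcast)
Usable hosts: 16777214


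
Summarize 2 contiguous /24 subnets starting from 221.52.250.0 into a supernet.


Original prefix: /24
Number of subnets: 2 = 2^1
New prefix = 24 - 1 = 23
Supernet: 221.52.250.0/23


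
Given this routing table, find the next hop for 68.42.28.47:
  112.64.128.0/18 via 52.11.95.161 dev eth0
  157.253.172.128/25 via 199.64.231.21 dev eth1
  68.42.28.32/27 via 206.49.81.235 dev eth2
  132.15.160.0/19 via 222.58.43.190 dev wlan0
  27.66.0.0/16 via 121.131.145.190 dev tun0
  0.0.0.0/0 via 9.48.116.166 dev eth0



Longest prefix match for 68.42.28.47:
  /18 112.64.128.0: no
  /25 157.253.172.128: no
  /27 68.42.28.32: MATCH
  /19 132.15.160.0: no
  /16 27.66.0.0: no
  /0 0.0.0.0: MATCH
Selected: next-hop 206.49.81.235 via eth2 (matched /27)


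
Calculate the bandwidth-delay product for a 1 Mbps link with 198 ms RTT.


BDP = bandwidth * RTT
= 1 Mbps * 198 ms
= 1 * 1e6 * 198 / 1000 bits
= 198000 bits
= 24750 bytes
= 24.1699 KB
BDP = 198000 bits (24750 bytes)


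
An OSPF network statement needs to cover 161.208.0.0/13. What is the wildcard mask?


Subnet mask: 255.248.0.0
Wildcard = 255.255.255.255 - subnet mask
255 - 255 = 0
255 - 248 = 7
255 - 0 = 255
255 - 0 = 255
Wildcard: 0.7.255.255


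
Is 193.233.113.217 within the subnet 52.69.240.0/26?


Subnet network: 52.69.240.0
Test IP AND mask: 193.233.113.192
No, 193.233.113.217 is not in 52.69.240.0/26


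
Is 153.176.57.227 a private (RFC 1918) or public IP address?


RFC 1918 private ranges:
  10.0.0.0/8 (10.0.0.0 - 10.255.255.255)
  172.16.0.0/12 (172.16.0.0 - 172.31.255.255)
  192.168.0.0/16 (192.168.0.0 - 192.168.255.255)
Public (not in any RFC 1918 range)


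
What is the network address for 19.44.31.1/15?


IP:   00010011.00101100.00011111.00000001
Mask: 11111111.11111110.00000000.00000000
AND operation:
Net:  00010011.00101100.00000000.00000000
Network: 19.44.0.0/15


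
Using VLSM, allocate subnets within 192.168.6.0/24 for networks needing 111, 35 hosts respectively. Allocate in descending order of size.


111 hosts -> /25 (126 usable): 192.168.6.0/25
35 hosts -> /26 (62 usable): 192.168.6.128/26
Allocation: 192.168.6.0/25 (111 hosts, 126 usable); 192.168.6.128/26 (35 hosts, 62 usable)


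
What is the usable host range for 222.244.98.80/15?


Network: 222.244.0.0
Broadcast: 222.245.255.255
First usable = network + 1
Last usable = broadcast - 1
Range: 222.244.0.1 to 222.245.255.254


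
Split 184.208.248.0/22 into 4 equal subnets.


New prefix = 22 + 2 = 24
Each subnet has 256 addresses
  184.208.248.0/24
  184.208.249.0/24
  184.208.250.0/24
  184.208.251.0/24
Subnets: 184.208.248.0/24, 184.208.249.0/24, 184.208.250.0/24, 184.208.251.0/24


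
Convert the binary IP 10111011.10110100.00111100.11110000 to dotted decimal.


10111011 = 187
10110100 = 180
00111100 = 60
11110000 = 240
IP: 187.180.60.240


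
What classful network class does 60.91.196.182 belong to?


First octet: 60
Binary: 00111100
0xxxxxxx -> Class A (1-126)
Class A, default mask 255.0.0.0 (/8)


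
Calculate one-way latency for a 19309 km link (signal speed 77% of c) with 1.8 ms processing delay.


Speed = 0.77 * 3e5 km/s = 231000 km/s
Propagation delay = 19309 / 231000 = 0.0836 s = 83.5887 ms
Processing delay = 1.8 ms
Total one-way latency = 85.3887 ms


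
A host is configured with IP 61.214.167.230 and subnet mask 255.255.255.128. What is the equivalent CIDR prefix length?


Binary: 11111111.11111111.11111111.10000000
Count leading 1s
Prefix: /25


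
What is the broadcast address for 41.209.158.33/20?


Network: 41.209.144.0/20
Host bits = 12
Set all host bits to 1:
Broadcast: 41.209.159.255


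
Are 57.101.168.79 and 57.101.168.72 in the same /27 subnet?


Mask: 255.255.255.224
57.101.168.79 AND mask = 57.101.168.64
57.101.168.72 AND mask = 57.101.168.64
Yes, same subnet (57.101.168.64)


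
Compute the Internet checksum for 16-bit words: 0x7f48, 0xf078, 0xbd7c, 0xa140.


Sum all words (with carry folding):
+ 0x7f48 = 0x7f48
+ 0xf078 = 0x6fc1
+ 0xbd7c = 0x2d3e
+ 0xa140 = 0xce7e
One's complement: ~0xce7e
Checksum = 0x3181


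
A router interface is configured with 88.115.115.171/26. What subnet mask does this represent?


/26 means 26 network bits, 6 host bits
Binary: 11111111111111111111111111000000
Mask: 255.255.255.192


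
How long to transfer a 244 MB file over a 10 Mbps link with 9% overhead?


Effective throughput = 10 * (1 - 9/100) = 9.1 Mbps
File size in Mb = 244 * 8 = 1952 Mb
Time = 1952 / 9.1
Time = 214.5055 seconds


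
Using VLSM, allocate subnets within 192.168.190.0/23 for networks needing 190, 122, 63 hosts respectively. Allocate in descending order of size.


190 hosts -> /24 (254 usable): 192.168.190.0/24
122 hosts -> /25 (126 usable): 192.168.191.0/25
63 hosts -> /25 (126 usable): 192.168.191.128/25
Allocation: 192.168.190.0/24 (190 hosts, 254 usable); 192.168.191.0/25 (122 hosts, 126 usable); 192.168.191.128/25 (63 hosts, 126 usable)


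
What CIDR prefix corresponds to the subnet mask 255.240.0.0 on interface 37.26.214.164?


Binary: 11111111.11110000.00000000.00000000
Count leading 1s
Prefix: /12


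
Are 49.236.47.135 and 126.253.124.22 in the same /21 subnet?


Mask: 255.255.248.0
49.236.47.135 AND mask = 49.236.40.0
126.253.124.22 AND mask = 126.253.120.0
No, different subnets (49.236.40.0 vs 126.253.120.0)


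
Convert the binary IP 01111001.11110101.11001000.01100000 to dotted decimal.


01111001 = 121
11110101 = 245
11001000 = 200
01100000 = 96
IP: 121.245.200.96


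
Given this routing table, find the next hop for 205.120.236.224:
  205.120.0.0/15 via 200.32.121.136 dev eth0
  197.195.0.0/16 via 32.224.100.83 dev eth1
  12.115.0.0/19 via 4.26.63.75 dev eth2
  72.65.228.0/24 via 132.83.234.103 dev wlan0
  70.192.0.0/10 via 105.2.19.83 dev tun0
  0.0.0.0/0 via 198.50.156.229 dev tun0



Longest prefix match for 205.120.236.224:
  /15 205.120.0.0: MATCH
  /16 197.195.0.0: no
  /19 12.115.0.0: no
  /24 72.65.228.0: no
  /10 70.192.0.0: no
  /0 0.0.0.0: MATCH
Selected: next-hop 200.32.121.136 via eth0 (matched /15)


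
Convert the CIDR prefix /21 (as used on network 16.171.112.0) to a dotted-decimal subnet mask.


/21 means 21 network bits, 11 host bits
Binary: 11111111111111111111100000000000
Mask: 255.255.248.0


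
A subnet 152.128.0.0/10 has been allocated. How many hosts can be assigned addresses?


Host bits = 32 - 10 = 22
Total addresses = 2^22 = 4194304
Usable = total - 2 (network and broadcast)
Usable hosts: 4194302


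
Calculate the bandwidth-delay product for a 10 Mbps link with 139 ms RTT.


BDP = bandwidth * RTT
= 10 Mbps * 139 ms
= 10 * 1e6 * 139 / 1000 bits
= 1390000 bits
= 173750 bytes
= 169.6777 KB
BDP = 1390000 bits (173750 bytes)


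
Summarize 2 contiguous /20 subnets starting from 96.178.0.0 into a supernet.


Original prefix: /20
Number of subnets: 2 = 2^1
New prefix = 20 - 1 = 19
Supernet: 96.178.0.0/19


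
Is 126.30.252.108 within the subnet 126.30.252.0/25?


Subnet network: 126.30.252.0
Test IP AND mask: 126.30.252.0
Yes, 126.30.252.108 is in 126.30.252.0/25


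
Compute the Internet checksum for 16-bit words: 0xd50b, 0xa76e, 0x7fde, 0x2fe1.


Sum all words (with carry folding):
+ 0xd50b = 0xd50b
+ 0xa76e = 0x7c7a
+ 0x7fde = 0xfc58
+ 0x2fe1 = 0x2c3a
One's complement: ~0x2c3a
Checksum = 0xd3c5


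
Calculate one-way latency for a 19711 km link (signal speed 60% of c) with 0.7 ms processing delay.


Speed = 0.6 * 3e5 km/s = 180000 km/s
Propagation delay = 19711 / 180000 = 0.1095 s = 109.5056 ms
Processing delay = 0.7 ms
Total one-way latency = 110.2056 ms


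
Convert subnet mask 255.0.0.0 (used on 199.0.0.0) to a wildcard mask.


Subnet mask: 255.0.0.0
Wildcard = 255.255.255.255 - subnet mask
255 - 255 = 0
255 - 0 = 255
255 - 0 = 255
255 - 0 = 255
Wildcard: 0.255.255.255


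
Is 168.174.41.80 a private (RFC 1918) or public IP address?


RFC 1918 private ranges:
  10.0.0.0/8 (10.0.0.0 - 10.255.255.255)
  172.16.0.0/12 (172.16.0.0 - 172.31.255.255)
  192.168.0.0/16 (192.168.0.0 - 192.168.255.255)
Public (not in any RFC 1918 range)


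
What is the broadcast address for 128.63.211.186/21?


Network: 128.63.208.0/21
Host bits = 11
Set all host bits to 1:
Broadcast: 128.63.215.255


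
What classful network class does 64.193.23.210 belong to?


First octet: 64
Binary: 01000000
0xxxxxxx -> Class A (1-126)
Class A, default mask 255.0.0.0 (/8)


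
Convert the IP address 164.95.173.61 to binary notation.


164 = 10100100
95 = 01011111
173 = 10101101
61 = 00111101
Binary: 10100100.01011111.10101101.00111101


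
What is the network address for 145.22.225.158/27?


IP:   10010001.00010110.11100001.10011110
Mask: 11111111.11111111.11111111.11100000
AND operation:
Net:  10010001.00010110.11100001.10000000
Network: 145.22.225.128/27


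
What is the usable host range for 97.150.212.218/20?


Network: 97.150.208.0
Broadcast: 97.150.223.255
First usable = network + 1
Last usable = broadcast - 1
Range: 97.150.208.1 to 97.150.223.254


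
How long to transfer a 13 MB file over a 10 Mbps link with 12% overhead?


Effective throughput = 10 * (1 - 12/100) = 8.8 Mbps
File size in Mb = 13 * 8 = 104 Mb
Time = 104 / 8.8
Time = 11.8182 seconds


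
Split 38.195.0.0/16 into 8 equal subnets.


New prefix = 16 + 3 = 19
Each subnet has 8192 addresses
  38.195.0.0/19
  38.195.32.0/19
  38.195.64.0/19
  38.195.96.0/19
  38.195.128.0/19
  38.195.160.0/19
  38.195.192.0/19
  38.195.224.0/19
Subnets: 38.195.0.0/19, 38.195.32.0/19, 38.195.64.0/19, 38.195.96.0/19, 38.195.128.0/19, 38.195.160.0/19, 38.195.192.0/19, 38.195.224.0/19


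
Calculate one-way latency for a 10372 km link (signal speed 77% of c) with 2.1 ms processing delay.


Speed = 0.77 * 3e5 km/s = 231000 km/s
Propagation delay = 10372 / 231000 = 0.0449 s = 44.9004 ms
Processing delay = 2.1 ms
Total one-way latency = 47.0004 ms


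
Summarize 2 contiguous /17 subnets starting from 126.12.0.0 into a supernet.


Original prefix: /17
Number of subnets: 2 = 2^1
New prefix = 17 - 1 = 16
Supernet: 126.12.0.0/16


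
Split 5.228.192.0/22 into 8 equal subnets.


New prefix = 22 + 3 = 25
Each subnet has 128 addresses
  5.228.192.0/25
  5.228.192.128/25
  5.228.193.0/25
  5.228.193.128/25
  5.228.194.0/25
  5.228.194.128/25
  5.228.195.0/25
  5.228.195.128/25
Subnets: 5.228.192.0/25, 5.228.192.128/25, 5.228.193.0/25, 5.228.193.128/25, 5.228.194.0/25, 5.228.194.128/25, 5.228.195.0/25, 5.228.195.128/25


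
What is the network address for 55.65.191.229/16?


IP:   00110111.01000001.10111111.11100101
Mask: 11111111.11111111.00000000.00000000
AND operation:
Net:  00110111.01000001.00000000.00000000
Network: 55.65.0.0/16


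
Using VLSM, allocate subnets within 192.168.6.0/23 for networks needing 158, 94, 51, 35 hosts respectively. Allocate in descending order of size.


158 hosts -> /24 (254 usable): 192.168.6.0/24
94 hosts -> /25 (126 usable): 192.168.7.0/25
51 hosts -> /26 (62 usable): 192.168.7.128/26
35 hosts -> /26 (62 usable): 192.168.7.192/26
Allocation: 192.168.6.0/24 (158 hosts, 254 usable); 192.168.7.0/25 (94 hosts, 126 usable); 192.168.7.128/26 (51 hosts, 62 usable); 192.168.7.192/26 (35 hosts, 62 usable)
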